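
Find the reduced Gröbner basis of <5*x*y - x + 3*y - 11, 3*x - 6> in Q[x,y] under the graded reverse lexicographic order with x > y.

G = {x - 2, y - 1}

This is the nonlinear analogue of row-reducing a linear system.

f_1 = 5*x*y - x + 3*y - 11, LT = x*y.
f_2 = 3*x - 6, LT = x.

S(f_1,f_2): lcm = x*y. S = -1/5*x + 13/5*y - 11/5.
  leading term x: subtract (-1/15)·f_2 from -1/5*x + 13/5*y - 11/5 → 13/5*y - 13/5
  leading term y: no divisor's leading term divides it; move 13/5*y to the remainder.
  leading term 1: no divisor's leading term divides it; move -13/5 to the remainder.
  remainder 13/5*y - 13/5 ≠ 0; add g_3 = 13/5*y - 13/5 to the basis.

The other S-polynomials (S(f_1,g_3), S(f_2,g_3)) all reduce to 0 modulo the current basis, so we have a Gröbner basis.
Inter-reduce: drop elements whose leading term is divisible by another's, tail-reduce, and make monic.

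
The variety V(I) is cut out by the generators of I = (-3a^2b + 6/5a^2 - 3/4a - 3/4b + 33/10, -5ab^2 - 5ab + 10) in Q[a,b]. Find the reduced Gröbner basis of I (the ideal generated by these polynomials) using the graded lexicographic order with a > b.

f_1 = -3a^2b + 6/5a^2 - 3/4a - 3/4b + 33/10, LT = a^2b.
f_2 = -5ab^2 - 5ab + 10, LT = ab^2.

S(f_1,f_2): lcm = a^2b^2. S = -7/5a^2b + 1/4ab + 1/4b^2 + 2a - 11/10b.
  leading term a^2b: subtract (7/15)·f_1 from -7/5a^2b + 1/4ab + 1/4b^2 + 2a - 11/10b → -14/25a^2 + 1/4ab + 1/4b^2 + 47/20a - 3/4b - 77/50
  leading term a^2: no divisor's leading term divides it; move -14/25a^2 to the remainder.
  leading term ab: no divisor's leading term divides it; move 1/4ab to the remainder.
  leading term b^2: no divisor's leading term divides it; move 1/4b^2 to the remainder.
  leading term a: no divisor's leading term divides it; move 47/20a to the remainder.
  leading term b: no divisor's leading term divides it; move -3/4b to the remainder.
  leading term 1: no divisor's leading term divides it; move -77/50 to the remainder.
  remainder -14/25a^2 + 1/4ab + 1/4b^2 + 47/20a - 3/4b - 77/50 ≠ 0; add g_3 = -14/25a^2 + 1/4ab + 1/4b^2 + 47/20a - 3/4b - 77/50 to the basis.

S(f_1,g_3): lcm = a^2b. S = 25/56ab^2 + 25/56b^3 - 2/5a^2 + 235/56ab - 75/56b^2 + 1/4a - 5/2b - 11/10.
  leading term ab^2: subtract (-5/56)·f_2 from 25/56ab^2 + 25/56b^3 - 2/5a^2 + 235/56ab - 75/56b^2 + 1/4a - 5/2b - 11/10 → 25/56b^3 - 2/5a^2 + 15/4ab - 75/56b^2 + 1/4a - 5/2b - 29/140
  leading term b^3: no divisor's leading term divides it; move 25/56b^3 to the remainder.
  leading term a^2: subtract (5/7)·g_3 from -2/5a^2 + 15/4ab - 75/56b^2 + 1/4a - 5/2b - 29/140 → 25/7ab - 85/56b^2 - 10/7a - 55/28b + 25/28
  leading term ab: no divisor's leading term divides it; move 25/7ab to the remainder.
  leading term b^2: no divisor's leading term divides it; move -85/56b^2 to the remainder.
  leading term a: no divisor's leading term divides it; move -10/7a to the remainder.
  leading term b: no divisor's leading term divides it; move -55/28b to the remainder.
  leading term 1: no divisor's leading term divides it; move 25/28 to the remainder.
  remainder 25/56b^3 + 25/7ab - 85/56b^2 - 10/7a - 55/28b + 25/28 ≠ 0; add g_4 = 25/56b^3 + 25/7ab - 85/56b^2 - 10/7a - 55/28b + 25/28 to the basis.

The other S-polynomials (S(f_2,g_3), S(f_1,g_4), S(f_2,g_4), S(g_3,g_4)) all reduce to 0 modulo the current basis, so we have a Gröbner basis.
Inter-reduce: drop elements whose leading term is divisible by another's, tail-reduce, and make monic.

G = {ab^2 + ab - 2, b^3 + 8ab - 17/5b^2 - 16/5a - 22/5b + 2, a^2 - 25/56ab - 25/56b^2 - 235/56a + 75/56b + 11/4}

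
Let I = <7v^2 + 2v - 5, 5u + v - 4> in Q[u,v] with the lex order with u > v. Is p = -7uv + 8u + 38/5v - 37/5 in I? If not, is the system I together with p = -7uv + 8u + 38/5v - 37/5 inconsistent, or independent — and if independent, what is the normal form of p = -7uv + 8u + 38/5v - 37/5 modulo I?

-7uv + 8u + 38/5v - 37/5 lies in I (it reduces to 0).

First compute the reduced Gröbner basis of I by Buchberger's algorithm.
f_1 = 7v^2 + 2v - 5, LT = v^2.
f_2 = 5u + v - 4, LT = u.

The S-polynomials (S(f_1,f_2)) all reduce to 0 modulo the current basis, so we have a Gröbner basis.
Inter-reduce: drop elements whose leading term is divisible by another's, tail-reduce, and make monic.
Reduced Gröbner basis: {u + 1/5v - 4/5, v^2 + 2/7v - 5/7}.
Label its elements g_1 = u + 1/5v - 4/5, g_2 = v^2 + 2/7v - 5/7.

Reduce p = -7uv + 8u + 38/5v - 37/5 modulo G:
  leading term uv: subtract (-7v)·g_1 from -7uv + 8u + 38/5v - 37/5 → 8u + 7/5v^2 + 2v - 37/5
  leading term u: subtract (8)·g_1 from 8u + 7/5v^2 + 2v - 37/5 → 7/5v^2 + 2/5v - 1
  leading term v^2: subtract (7/5)·g_2 from 7/5v^2 + 2/5v - 1 → 0
  normal form = 0.
Since the normal form is 0, p ∈ I.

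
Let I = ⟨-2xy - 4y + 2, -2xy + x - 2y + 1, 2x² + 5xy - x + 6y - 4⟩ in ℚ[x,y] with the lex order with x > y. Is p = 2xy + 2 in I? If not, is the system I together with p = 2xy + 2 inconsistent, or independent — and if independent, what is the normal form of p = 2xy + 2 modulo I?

2xy + 2 lies in I (it reduces to 0).

First compute the reduced Gröbner basis of I by Buchberger's algorithm.
f_1 = -2xy - 4y + 2, LT = xy.
f_2 = -2xy + x - 2y + 1, LT = xy.
f_3 = 2x² + 5xy - x + 6y - 4, LT = x².

S(f_1,f_2): lcm = xy. S = ½x + y - ½.
  leading term x: no divisor's leading term divides it; move ½x to the remainder.
  leading term y: no divisor's leading term divides it; move y to the remainder.
  leading term 1: no divisor's leading term divides it; move -½ to the remainder.
  remainder ½x + y - ½ ≠ 0; add h_4 = ½x + y - ½ to the basis.

S(f_1,f_3): lcm = x²y. S = -5/2xy² + 5/2xy - x - 3y² + 2y.
  leading term xy²: subtract (5/4y)·f_1 from -5/2xy² + 5/2xy - x - 3y² + 2y → 5/2xy - x + 2y² - ½y
  leading term xy: subtract (-5/4)·f_1 from 5/2xy - x + 2y² - ½y → -x + 2y² - 11/2y + 5/2
  leading term x: subtract (-2)·h_4 from -x + 2y² - 11/2y + 5/2 → 2y² - 7/2y + 3/2
  leading term y²: no divisor's leading term divides it; move 2y² to the remainder.
  leading term y: no divisor's leading term divides it; move -7/2y to the remainder.
  leading term 1: no divisor's leading term divides it; move 3/2 to the remainder.
  remainder 2y² - 7/2y + 3/2 ≠ 0; add h_5 = 2y² - 7/2y + 3/2 to the basis.

S(f_2,f_3): lcm = x²y. S = -½x² - 5/2xy² + 3/2xy - ½x - 3y² + 2y.
  leading term x²: subtract (-¼)·f_3 from -½x² - 5/2xy² + 3/2xy - ½x - 3y² + 2y → -5/2xy² + 11/4xy - ¾x - 3y² + 7/2y - 1
  leading term xy²: subtract (5/4y)·f_1 from -5/2xy² + 11/4xy - ¾x - 3y² + 7/2y - 1 → 11/4xy - ¾x + 2y² + y - 1
  leading term xy: subtract (-11/8)·f_1 from 11/4xy - ¾x + 2y² + y - 1 → -¾x + 2y² - 9/2y + 7/4
  leading term x: subtract (-3/2)·h_4 from -¾x + 2y² - 9/2y + 7/4 → 2y² - 3y + 1
  leading term y²: subtract (1)·h_5 from 2y² - 3y + 1 → ½y - ½
  leading term y: no divisor's leading term divides it; move ½y to the remainder.
  leading term 1: no divisor's leading term divides it; move -½ to the remainder.
  remainder ½y - ½ ≠ 0; add h_6 = ½y - ½ to the basis.

S(f_1,h_4): lcm = xy. S = -2y² + 3y - 1.
  leading term y²: subtract (-1)·h_5 from -2y² + 3y - 1 → -½y + ½
  leading term y: subtract (-1)·h_6 from -½y + ½ → 0
  remainder 0.

S(f_2,h_4): lcm = xy. S = -½x - 2y² + 2y - ½.
  leading term x: subtract (-1)·h_4 from -½x - 2y² + 2y - ½ → -2y² + 3y - 1
  leading term y²: subtract (-1)·h_5 from -2y² + 3y - 1 → -½y + ½
  leading term y: subtract (-1)·h_6 from -½y + ½ → 0
  remainder 0.

S(f_3,h_4): lcm = x². S = ½xy + ½x + 3y - 2.
  leading term xy: subtract (-¼)·f_1 from ½xy + ½x + 3y - 2 → ½x + 2y - 3/2
  leading term x: subtract (1)·h_4 from ½x + 2y - 3/2 → y - 1
  leading term y: subtract (2)·h_6 from y - 1 → 0
  remainder 0.

S(f_1,h_5): lcm = xy². S = 7/4xy - ¾x + 2y² - y.
  leading term xy: subtract (-⅞)·f_1 from 7/4xy - ¾x + 2y² - y → -¾x + 2y² - 9/2y + 7/4
  leading term x: subtract (-3/2)·h_4 from -¾x + 2y² - 9/2y + 7/4 → 2y² - 3y + 1
  leading term y²: subtract (1)·h_5 from 2y² - 3y + 1 → ½y - ½
  leading term y: subtract (1)·h_6 from ½y - ½ → 0
  remainder 0.

S(f_2,h_5): lcm = xy². S = 5/4xy - ¾x + y² - ½y.
  leading term xy: subtract (-⅝)·f_1 from 5/4xy - ¾x + y² - ½y → -¾x + y² - 3y + 5/4
  leading term x: subtract (-3/2)·h_4 from -¾x + y² - 3y + 5/4 → y² - 3/2y + ½
  leading term y²: subtract (½)·h_5 from y² - 3/2y + ½ → ¼y - ¼
  leading term y: subtract (½)·h_6 from ¼y - ¼ → 0
  remainder 0.

S(f_3,h_5): leading monomials are coprime, so the S-polynomial reduces to 0 (Buchberger's first criterion).
S(h_4,h_5): leading monomials are coprime, so the S-polynomial reduces to 0 (Buchberger's first criterion).
S(f_1,h_6): lcm = xy. S = x + 2y - 1.
  leading term x: subtract (2)·h_4 from x + 2y - 1 → 0
  remainder 0.

S(f_2,h_6): lcm = xy. S = ½x + y - ½.
  leading term x: subtract (1)·h_4 from ½x + y - ½ → 0
  remainder 0.

S(f_3,h_6): leading monomials are coprime, so the S-polynomial reduces to 0 (Buchberger's first criterion).
S(h_4,h_6): leading monomials are coprime, so the S-polynomial reduces to 0 (Buchberger's first criterion).
S(h_5,h_6): lcm = y². S = -¾y + ¾.
  leading term y: subtract (-3/2)·h_6 from -¾y + ¾ → 0
  remainder 0.

Every S-polynomial of the final basis reduces to 0, so we have a Gröbner basis.
Inter-reduce: drop elements whose leading term is divisible by another's, tail-reduce, and make monic.
Reduced Gröbner basis: {x + 1, y - 1}.
Label its elements g_1 = x + 1, g_2 = y - 1.

Reduce p = 2xy + 2 modulo G:
  leading term xy: subtract (2y)·g_1 from 2xy + 2 → -2y + 2
  leading term y: subtract (-2)·g_2 from -2y + 2 → 0
  normal form = 0.
Since the normal form is 0, p ∈ I.

The remainder on division by a Gröbner basis is unique — it is the normal form.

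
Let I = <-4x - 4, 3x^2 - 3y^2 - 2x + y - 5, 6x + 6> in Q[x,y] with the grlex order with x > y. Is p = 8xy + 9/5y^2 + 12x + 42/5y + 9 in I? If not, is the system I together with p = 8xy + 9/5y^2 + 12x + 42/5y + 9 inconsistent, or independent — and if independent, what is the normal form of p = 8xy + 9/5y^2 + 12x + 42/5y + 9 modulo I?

Adjoining 8xy + 9/5y^2 + 12x + 42/5y + 9 makes the ideal the whole ring: the system is inconsistent.

First compute the reduced Gröbner basis of I by Buchberger's algorithm.
f_1 = -4x - 4, LT = x.
f_2 = 3x^2 - 3y^2 - 2x + y - 5, LT = x^2.
f_3 = 6x + 6, LT = x.

S(f_1,f_2): lcm = x^2. S = y^2 + 5/3x - 1/3y + 5/3.
  leading term y^2: no divisor's leading term divides it; move y^2 to the remainder.
  leading term x: subtract (-5/12)·f_1 from 5/3x - 1/3y + 5/3 → -1/3y
  leading term y: no divisor's leading term divides it; move -1/3y to the remainder.
  remainder y^2 - 1/3y ≠ 0; add h_4 = y^2 - 1/3y to the basis.

The other S-polynomials (S(f_1,f_3), S(f_2,f_3), S(f_1,h_4), S(f_2,h_4), S(f_3,h_4)) all reduce to 0 modulo the current basis, so we have a Gröbner basis.
Inter-reduce: drop elements whose leading term is divisible by another's, tail-reduce, and make monic.
Reduced Gröbner basis: {y^2 - 1/3y, x + 1}.
Label its elements g_1 = y^2 - 1/3y, g_2 = x + 1.

Reduce p = 8xy + 9/5y^2 + 12x + 42/5y + 9 modulo G:
  leading term xy: subtract (8y)·g_2 from 8xy + 9/5y^2 + 12x + 42/5y + 9 → 9/5y^2 + 12x + 2/5y + 9
  leading term y^2: subtract (9/5)·g_1 from 9/5y^2 + 12x + 2/5y + 9 → 12x + y + 9
  leading term x: subtract (12)·g_2 from 12x + y + 9 → y - 3
  leading term y: no divisor's leading term divides it; move y to the remainder.
  leading term 1: no divisor's leading term divides it; move -3 to the remainder.
  normal form = y - 3.
The normal form is nonzero, so p ∉ I. Since p minus its normal form lies in I, I + (p) = I + (r) where r = y - 3; decide whether this ideal is the whole ring.
Run Buchberger on G together with r (pairs among the g_i already reduce to 0 since G is a Gröbner basis):
g_1 = y^2 - 1/3y, LT = y^2.
g_2 = x + 1, LT = x.
r = y - 3, LT = y.

S(g_1,r): lcm = y^2. S = 8/3y.
  leading term y: subtract (8/3)·r from 8/3y → 8
  leading term 1: no divisor's leading term divides it; move 8 to the remainder.
  remainder 8 ≠ 0; add m_4 = 8 to the basis.

The other S-polynomials (S(g_1,g_2), S(g_2,r), S(g_1,m_4), S(g_2,m_4), S(r,m_4)) all reduce to 0 modulo the current basis, so we have a Gröbner basis.
Inter-reduce: drop elements whose leading term is divisible by another's, tail-reduce, and make monic.
Reduced Gröbner basis: {1}.
The reduced Gröbner basis of I + (p) is {1}: the ideal is the whole ring, so the enlarged system has no common solution — adjoining p is inconsistent.

Ideal membership is decidable via reduction modulo a Gröbner basis.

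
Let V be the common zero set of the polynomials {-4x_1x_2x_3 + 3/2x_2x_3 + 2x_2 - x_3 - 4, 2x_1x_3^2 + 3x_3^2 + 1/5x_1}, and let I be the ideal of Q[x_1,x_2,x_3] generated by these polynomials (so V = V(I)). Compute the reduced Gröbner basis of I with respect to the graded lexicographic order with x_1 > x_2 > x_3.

G = {x_1^2x_2 - 3/8x_1x_2 - 10x_1x_3 + 75/8x_2x_3 + 1/4x_1 + 5/2x_2 - 65/4x_3 - 5, x_1x_2x_3 - 3/8x_2x_3 - 1/2x_2 + 1/4x_3 + 1, x_1x_3^2 + 3/2x_3^2 + 1/10x_1, x_2x_3^2 + 4/75x_1x_2 + 4/15x_2x_3 - 2/15x_3^2 - 8/15x_3}

Buchberger's algorithm terminates because the ascending chain of leading-term ideals stabilizes.

f_1 = -4x_1x_2x_3 + 3/2x_2x_3 + 2x_2 - x_3 - 4, LT = x_1x_2x_3.
f_2 = 2x_1x_3^2 + 3x_3^2 + 1/5x_1, LT = x_1x_3^2.

S(f_1,f_2): lcm = x_1x_2x_3^2. S = -15/8x_2x_3^2 - 1/10x_1x_2 - 1/2x_2x_3 + 1/4x_3^2 + x_3.
  leading term x_2x_3^2: no divisor's leading term divides it; move -15/8x_2x_3^2 to the remainder.
  leading term x_1x_2: no divisor's leading term divides it; move -1/10x_1x_2 to the remainder.
  leading term x_2x_3: no divisor's leading term divides it; move -1/2x_2x_3 to the remainder.
  leading term x_3^2: no divisor's leading term divides it; move 1/4x_3^2 to the remainder.
  leading term x_3: no divisor's leading term divides it; move x_3 to the remainder.
  remainder -15/8x_2x_3^2 - 1/10x_1x_2 - 1/2x_2x_3 + 1/4x_3^2 + x_3 ≠ 0; add g_3 = -15/8x_2x_3^2 - 1/10x_1x_2 - 1/2x_2x_3 + 1/4x_3^2 + x_3 to the basis.

S(f_1,g_3): lcm = x_1x_2x_3^2. S = -4/75x_1^2x_2 - 4/15x_1x_2x_3 + 2/15x_1x_3^2 - 3/8x_2x_3^2 + 8/15x_1x_3 - 1/2x_2x_3 + 1/4x_3^2 + x_3.
  leading term x_1^2x_2: no divisor's leading term divides it; move -4/75x_1^2x_2 to the remainder.
  leading term x_1x_2x_3: subtract (1/15)·f_1 from -4/15x_1x_2x_3 + 2/15x_1x_3^2 - 3/8x_2x_3^2 + 8/15x_1x_3 - 1/2x_2x_3 + 1/4x_3^2 + x_3 → 2/15x_1x_3^2 - 3/8x_2x_3^2 + 8/15x_1x_3 - 3/5x_2x_3 + 1/4x_3^2 - 2/15x_2 + 16/15x_3 + 4/15
  leading term x_1x_3^2: subtract (1/15)·f_2 from 2/15x_1x_3^2 - 3/8x_2x_3^2 + 8/15x_1x_3 - 3/5x_2x_3 + 1/4x_3^2 - 2/15x_2 + 16/15x_3 + 4/15 → -3/8x_2x_3^2 + 8/15x_1x_3 - 3/5x_2x_3 + 1/20x_3^2 - 1/75x_1 - 2/15x_2 + 16/15x_3 + 4/15
  leading term x_2x_3^2: subtract (1/5)·g_3 from -3/8x_2x_3^2 + 8/15x_1x_3 - 3/5x_2x_3 + 1/20x_3^2 - 1/75x_1 - 2/15x_2 + 16/15x_3 + 4/15 → 1/50x_1x_2 + 8/15x_1x_3 - 1/2x_2x_3 - 1/75x_1 - 2/15x_2 + 13/15x_3 + 4/15
  leading term x_1x_2: no divisor's leading term divides it; move 1/50x_1x_2 to the remainder.
  leading term x_1x_3: no divisor's leading term divides it; move 8/15x_1x_3 to the remainder.
  leading term x_2x_3: no divisor's leading term divides it; move -1/2x_2x_3 to the remainder.
  leading term x_1: no divisor's leading term divides it; move -1/75x_1 to the remainder.
  leading term x_2: no divisor's leading term divides it; move -2/15x_2 to the remainder.
  leading term x_3: no divisor's leading term divides it; move 13/15x_3 to the remainder.
  leading term 1: no divisor's leading term divides it; move 4/15 to the remainder.
  remainder -4/75x_1^2x_2 + 1/50x_1x_2 + 8/15x_1x_3 - 1/2x_2x_3 - 1/75x_1 - 2/15x_2 + 13/15x_3 + 4/15 ≠ 0; add g_4 = -4/75x_1^2x_2 + 1/50x_1x_2 + 8/15x_1x_3 - 1/2x_2x_3 - 1/75x_1 - 2/15x_2 + 13/15x_3 + 4/15 to the basis.

The other S-polynomials (S(f_2,g_3), S(f_1,g_4), S(f_2,g_4), S(g_3,g_4)) all reduce to 0 modulo the current basis, so we have a Gröbner basis.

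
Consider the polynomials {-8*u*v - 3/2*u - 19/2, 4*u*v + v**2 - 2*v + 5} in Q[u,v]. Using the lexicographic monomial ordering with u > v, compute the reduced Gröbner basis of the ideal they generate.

G = {u - 4/3*v**2 + 8/3*v - 1/3, v**3 - 29/16*v**2 - 1/8*v + 15/16}

f_1 = -8*u*v - 3/2*u - 19/2, LT = u*v.
f_2 = 4*u*v + v**2 - 2*v + 5, LT = u*v.

S(f_1,f_2): lcm = u*v. S = 3/16*u - 1/4*v**2 + 1/2*v - 1/16.
  reduce S modulo (f_1, f_2):
  remainder 3/16*u - 1/4*v**2 + 1/2*v - 1/16 ≠ 0; add g_3 = 3/16*u - 1/4*v**2 + 1/2*v - 1/16 to the basis.

S(f_1,g_3): lcm = u*v. S = 3/16*u + 4/3*v**3 - 8/3*v**2 + 1/3*v + 19/16.
  reduce S modulo (f_1, f_2, g_3):
  remainder 4/3*v**3 - 29/12*v**2 - 1/6*v + 5/4 ≠ 0; add g_4 = 4/3*v**3 - 29/12*v**2 - 1/6*v + 5/4 to the basis.

The other S-polynomials (S(f_2,g_3), S(f_1,g_4), S(f_2,g_4), S(g_3,g_4)) all reduce to 0 modulo the current basis, so we have a Gröbner basis.
Inter-reduce: drop elements whose leading term is divisible by another's, tail-reduce, and make monic.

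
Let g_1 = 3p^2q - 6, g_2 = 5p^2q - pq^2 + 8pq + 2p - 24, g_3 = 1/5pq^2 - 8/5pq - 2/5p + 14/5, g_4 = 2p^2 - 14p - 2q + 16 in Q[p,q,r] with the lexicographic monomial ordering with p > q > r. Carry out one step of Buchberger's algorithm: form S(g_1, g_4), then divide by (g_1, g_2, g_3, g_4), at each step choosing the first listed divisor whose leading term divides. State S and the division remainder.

S(g_1, g_4) = 7pq + q^2 - 8q - 2; remainder on division = 7pq + q^2 - 8q - 2.

lcm(LM(g_1), LM(g_4)) = p^2q.
S = (lcm/LT(g_1))·g_1 − (lcm/LT(g_4))·g_4 = 7pq + q^2 - 8q - 2.
Reduce S modulo (g_1, g_2, g_3, g_4) in that order:
  leading term pq: no divisor's leading term divides it; move 7pq to the remainder.
  leading term q^2: no divisor's leading term divides it; move q^2 to the remainder.
  leading term q: no divisor's leading term divides it; move -8q to the remainder.
  leading term 1: no divisor's leading term divides it; move -2 to the remainder.
The remainder 7pq + q^2 - 8q - 2 is nonzero, so it would be added as the next basis element.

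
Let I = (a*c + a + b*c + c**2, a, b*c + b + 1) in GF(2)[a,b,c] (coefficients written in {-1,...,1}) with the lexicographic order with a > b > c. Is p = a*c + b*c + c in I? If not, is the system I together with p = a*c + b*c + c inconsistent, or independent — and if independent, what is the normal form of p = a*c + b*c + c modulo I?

a*c + b*c + c is independent of I; its normal form modulo I is c**2 + c.

First compute the reduced Gröbner basis of I by Buchberger's algorithm.
f_1 = a*c + a + b*c + c**2, LT = a*c.
f_2 = a, LT = a.
f_3 = b*c + b + 1, LT = b*c.

S(f_1,f_2): lcm = a*c. S = a + b*c + c**2.
  leading term a: subtract (1)·f_2 from a + b*c + c**2 → b*c + c**2
  leading term b*c: subtract (1)·f_3 from b*c + c**2 → b + c**2 + 1
  leading term b: no divisor's leading term divides it; move b to the remainder.
  leading term c**2: no divisor's leading term divides it; move c**2 to the remainder.
  leading term 1: no divisor's leading term divides it; move 1 to the remainder.
  remainder b + c**2 + 1 ≠ 0; add h_4 = b + c**2 + 1 to the basis.

S(f_1,f_3): lcm = a*b*c. S = a + b**2*c + b*c**2.
  leading term a: subtract (1)·f_2 from a + b**2*c + b*c**2 → b**2*c + b*c**2
  leading term b**2*c: subtract (b)·f_3 from b**2*c + b*c**2 → b**2 + b*c**2 + b
  leading term b**2: subtract (b)·h_4 from b**2 + b*c**2 + b → 0
  remainder 0.

S(f_2,f_3): leading monomials are coprime, so the S-polynomial reduces to 0 (Buchberger's first criterion).
S(f_1,h_4): leading monomials are coprime, so the S-polynomial reduces to 0 (Buchberger's first criterion).
S(f_2,h_4): leading monomials are coprime, so the S-polynomial reduces to 0 (Buchberger's first criterion).
S(f_3,h_4): lcm = b*c. S = b + c**3 + c + 1.
  leading term b: subtract (1)·h_4 from b + c**3 + c + 1 → c**3 + c**2 + c
  leading term c**3: no divisor's leading term divides it; move c**3 to the remainder.
  leading term c**2: no divisor's leading term divides it; move c**2 to the remainder.
  leading term c: no divisor's leading term divides it; move c to the remainder.
  remainder c**3 + c**2 + c ≠ 0; add h_5 = c**3 + c**2 + c to the basis.

S(f_1,h_5): lcm = a*c**3. S = a*c + b*c**3 + c**4.
  leading term a*c: subtract (1)·f_1 from a*c + b*c**3 + c**4 → a + b*c**3 + b*c + c**4 + c**2
  leading term a: subtract (1)·f_2 from a + b*c**3 + b*c + c**4 + c**2 → b*c**3 + b*c + c**4 + c**2
  leading term b*c**3: subtract (c**2)·f_3 from b*c**3 + b*c + c**4 + c**2 → b*c**2 + b*c + c**4
  leading term b*c**2: subtract (c)·f_3 from b*c**2 + b*c + c**4 → c**4 + c
  leading term c**4: subtract (c)·h_5 from c**4 + c → c**3 + c**2 + c
  leading term c**3: subtract (1)·h_5 from c**3 + c**2 + c → 0
  remainder 0.

S(f_2,h_5): leading monomials are coprime, so the S-polynomial reduces to 0 (Buchberger's first criterion).
S(f_3,h_5): lcm = b*c**3. S = b*c + c**2.
  leading term b*c: subtract (1)·f_3 from b*c + c**2 → b + c**2 + 1
  leading term b: subtract (1)·h_4 from b + c**2 + 1 → 0
  remainder 0.

S(h_4,h_5): leading monomials are coprime, so the S-polynomial reduces to 0 (Buchberger's first criterion).
Every S-polynomial of the final basis reduces to 0, so we have a Gröbner basis.
Inter-reduce: drop elements whose leading term is divisible by another's, tail-reduce, and make monic.
Reduced Gröbner basis: {a, b + c**2 + 1, c**3 + c**2 + c}.
Label its elements g_1 = a, g_2 = b + c**2 + 1, g_3 = c**3 + c**2 + c.

Reduce p = a*c + b*c + c modulo G:
  leading term a*c: subtract (c)·g_1 from a*c + b*c + c → b*c + c
  leading term b*c: subtract (c)·g_2 from b*c + c → c**3
  leading term c**3: subtract (1)·g_3 from c**3 → c**2 + c
  leading term c**2: no divisor's leading term divides it; move c**2 to the remainder.
  leading term c: no divisor's leading term divides it; move c to the remainder.
  normal form = c**2 + c.
The normal form is nonzero, so p ∉ I. Since p minus its normal form lies in I, I + (p) = I + (r) where r = c**2 + c; decide whether this ideal is the whole ring.
Run Buchberger on G together with r (pairs among the g_i already reduce to 0 since G is a Gröbner basis):
g_1 = a, LT = a.
g_2 = b + c**2 + 1, LT = b.
g_3 = c**3 + c**2 + c, LT = c**3.
r = c**2 + c, LT = c**2.

S(g_1,g_2): leading monomials are coprime, so the S-polynomial reduces to 0 (Buchberger's first criterion).
S(g_1,g_3): leading monomials are coprime, so the S-polynomial reduces to 0 (Buchberger's first criterion).
S(g_1,r): leading monomials are coprime, so the S-polynomial reduces to 0 (Buchberger's first criterion).
S(g_2,g_3): leading monomials are coprime, so the S-polynomial reduces to 0 (Buchberger's first criterion).
S(g_2,r): leading monomials are coprime, so the S-polynomial reduces to 0 (Buchberger's first criterion).
S(g_3,r): lcm = c**3. S = c.
  leading term c: no divisor's leading term divides it; move c to the remainder.
  remainder c ≠ 0; add m_5 = c to the basis.

S(g_1,m_5): leading monomials are coprime, so the S-polynomial reduces to 0 (Buchberger's first criterion).
S(g_2,m_5): leading monomials are coprime, so the S-polynomial reduces to 0 (Buchberger's first criterion).
S(g_3,m_5): lcm = c**3. S = c**2 + c.
  leading term c**2: subtract (1)·r from c**2 + c → 0
  remainder 0.

S(r,m_5): lcm = c**2. S = c.
  leading term c: subtract (1)·m_5 from c → 0
  remainder 0.

Every S-polynomial of the final basis reduces to 0, so we have a Gröbner basis.
Inter-reduce: drop elements whose leading term is divisible by another's, tail-reduce, and make monic.
Reduced Gröbner basis: {a, b + 1, c}.
The reduced Gröbner basis of I + (p) is {a, b + 1, c} ≠ {1}, a proper ideal, so the enlarged system stays consistent: p is independent of I, with normal form c**2 + c.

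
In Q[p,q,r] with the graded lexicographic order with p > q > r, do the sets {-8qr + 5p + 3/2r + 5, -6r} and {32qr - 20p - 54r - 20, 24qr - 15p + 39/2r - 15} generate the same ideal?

Two ideals are equal iff their reduced Gröbner bases coincide (the reduced basis is unique for a fixed ordering).
Buchberger on the first generating set:
f_1 = -8qr + 5p + 3/2r + 5, LT = qr.
f_2 = -6r, LT = r.

S(f_1,f_2): lcm = qr. S = -5/8p - 3/16r - 5/8.
  reduce S modulo (f_1, f_2):
  remainder -5/8p - 5/8 ≠ 0; add g_3 = -5/8p - 5/8 to the basis.

The other S-polynomials (S(f_1,g_3), S(f_2,g_3)) all reduce to 0 modulo the current basis, so we have a Gröbner basis.
Inter-reduce: drop elements whose leading term is divisible by another's, tail-reduce, and make monic.
Reduced Gröbner basis: {p + 1, r}.

Buchberger on the second generating set:
h_1 = 32qr - 20p - 54r - 20, LT = qr.
h_2 = 24qr - 15p + 39/2r - 15, LT = qr.

S(h_1,h_2): lcm = qr. S = -5/2r.
  reduce S modulo (h_1, h_2):
  remainder -5/2r ≠ 0; add k_3 = -5/2r to the basis.

S(h_1,k_3): lcm = qr. S = -5/8p - 27/16r - 5/8.
  reduce S modulo (h_1, h_2, k_3):
  remainder -5/8p - 5/8 ≠ 0; add k_4 = -5/8p - 5/8 to the basis.

The other S-polynomials (S(h_2,k_3), S(h_1,k_4), S(h_2,k_4), S(k_3,k_4)) all reduce to 0 modulo the current basis, so we have a Gröbner basis.
Inter-reduce: drop elements whose leading term is divisible by another's, tail-reduce, and make monic.
Reduced Gröbner basis: {p + 1, r}.

These coincide, so the ideals are equal.

Yes, the ideals are equal.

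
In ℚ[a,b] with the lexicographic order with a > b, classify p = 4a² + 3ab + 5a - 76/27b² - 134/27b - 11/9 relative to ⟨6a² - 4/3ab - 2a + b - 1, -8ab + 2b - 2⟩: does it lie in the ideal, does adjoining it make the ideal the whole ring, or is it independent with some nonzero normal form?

Adjoining 4a² + 3ab + 5a - 76/27b² - 134/27b - 11/9 makes the ideal the whole ring: the system is inconsistent.

First compute the reduced Gröbner basis of I by Buchberger's algorithm.
f_1 = 6a² - 4/3ab - 2a + b - 1, LT = a².
f_2 = -8ab + 2b - 2, LT = ab.

S(f_1,f_2): lcm = a²b. S = -2/9ab² - 1/12ab - ¼a + ⅙b² - ⅙b.
  leading term ab²: subtract (1/36b)·f_2 from -2/9ab² - 1/12ab - ¼a + ⅙b² - ⅙b → -1/12ab - ¼a + 1/9b² - 1/9b
  leading term ab: subtract (1/96)·f_2 from -1/12ab - ¼a + 1/9b² - 1/9b → -¼a + 1/9b² - 19/144b + 1/48
  leading term a: no divisor's leading term divides it; move -¼a to the remainder.
  leading term b²: no divisor's leading term divides it; move 1/9b² to the remainder.
  leading term b: no divisor's leading term divides it; move -19/144b to the remainder.
  leading term 1: no divisor's leading term divides it; move 1/48 to the remainder.
  remainder -¼a + 1/9b² - 19/144b + 1/48 ≠ 0; add h_3 = -¼a + 1/9b² - 19/144b + 1/48 to the basis.

S(f_1,h_3): lcm = a². S = 4/9ab² - ¾ab - ¼a + ⅙b - ⅙.
  leading term ab²: subtract (-1/18b)·f_2 from 4/9ab² - ¾ab - ¼a + ⅙b - ⅙ → -¾ab - ¼a + 1/9b² + 1/18b - ⅙
  leading term ab: subtract (3/32)·f_2 from -¾ab - ¼a + 1/9b² + 1/18b - ⅙ → -¼a + 1/9b² - 19/144b + 1/48
  leading term a: subtract (1)·h_3 from -¼a + 1/9b² - 19/144b + 1/48 → 0
  remainder 0.

S(f_2,h_3): lcm = ab. S = 4/9b³ - 19/36b² - ⅙b + ¼.
  leading term b³: no divisor's leading term divides it; move 4/9b³ to the remainder.
  leading term b²: no divisor's leading term divides it; move -19/36b² to the remainder.
  leading term b: no divisor's leading term divides it; move -⅙b to the remainder.
  leading term 1: no divisor's leading term divides it; move ¼ to the remainder.
  remainder 4/9b³ - 19/36b² - ⅙b + ¼ ≠ 0; add h_4 = 4/9b³ - 19/36b² - ⅙b + ¼ to the basis.

S(f_1,h_4): leading monomials are coprime, so the S-polynomial reduces to 0 (Buchberger's first criterion).
S(f_2,h_4): lcm = ab³. S = 19/16ab² + ⅜ab - 9/16a - ¼b³ + ¼b².
  leading term ab²: subtract (-19/128b)·f_2 from 19/16ab² + ⅜ab - 9/16a - ¼b³ + ¼b² → ⅜ab - 9/16a - ¼b³ + 35/64b² - 19/64b
  leading term ab: subtract (-3/64)·f_2 from ⅜ab - 9/16a - ¼b³ + 35/64b² - 19/64b → -9/16a - ¼b³ + 35/64b² - 13/64b - 3/32
  leading term a: subtract (9/4)·h_3 from -9/16a - ¼b³ + 35/64b² - 13/64b - 3/32 → -¼b³ + 19/64b² + 3/32b - 9/64
  leading term b³: subtract (-9/16)·h_4 from -¼b³ + 19/64b² + 3/32b - 9/64 → 0
  remainder 0.

S(h_3,h_4): leading monomials are coprime, so the S-polynomial reduces to 0 (Buchberger's first criterion).
Every S-polynomial of the final basis reduces to 0, so we have a Gröbner basis.
Inter-reduce: drop elements whose leading term is divisible by another's, tail-reduce, and make monic.
Reduced Gröbner basis: {a - 4/9b² + 19/36b - 1/12, b³ - 19/16b² - ⅜b + 9/16}.
Label its elements g_1 = a - 4/9b² + 19/36b - 1/12, g_2 = b³ - 19/16b² - ⅜b + 9/16.

Reduce p = 4a² + 3ab + 5a - 76/27b² - 134/27b - 11/9 modulo G:
  leading term a²: subtract (4a)·g_1 from 4a² + 3ab + 5a - 76/27b² - 134/27b - 11/9 → 16/9ab² + 8/9ab + 16/3a - 76/27b² - 134/27b - 11/9
  leading term ab²: subtract (16/9b²)·g_1 from 16/9ab² + 8/9ab + 16/3a - 76/27b² - 134/27b - 11/9 → 8/9ab + 16/3a + 64/81b⁴ - 76/81b³ - 8/3b² - 134/27b - 11/9
  leading term ab: subtract (8/9b)·g_1 from 8/9ab + 16/3a + 64/81b⁴ - 76/81b³ - 8/3b² - 134/27b - 11/9 → 16/3a + 64/81b⁴ - 44/81b³ - 254/81b² - 44/9b - 11/9
  leading term a: subtract (16/3)·g_1 from 16/3a + 64/81b⁴ - 44/81b³ - 254/81b² - 44/9b - 11/9 → 64/81b⁴ - 44/81b³ - 62/81b² - 208/27b - 7/9
  leading term b⁴: subtract (64/81b)·g_2 from 64/81b⁴ - 44/81b³ - 62/81b² - 208/27b - 7/9 → 32/81b³ - 38/81b² - 220/27b - 7/9
  leading term b³: subtract (32/81)·g_2 from 32/81b³ - 38/81b² - 220/27b - 7/9 → -8b - 1
  leading term b: no divisor's leading term divides it; move -8b to the remainder.
  leading term 1: no divisor's leading term divides it; move -1 to the remainder.
  normal form = -8b - 1.
The normal form is nonzero, so p ∉ I. Since p minus its normal form lies in I, I + (p) = I + (r) where r = -8b - 1; decide whether this ideal is the whole ring.
Run Buchberger on G together with r (pairs among the g_i already reduce to 0 since G is a Gröbner basis):
g_1 = a - 4/9b² + 19/36b - 1/12, LT = a.
g_2 = b³ - 19/16b² - ⅜b + 9/16, LT = b³.
r = -8b - 1, LT = b.

S(g_1,g_2): leading monomials are coprime, so the S-polynomial reduces to 0 (Buchberger's first criterion).
S(g_1,r): leading monomials are coprime, so the S-polynomial reduces to 0 (Buchberger's first criterion).
S(g_2,r): lcm = b³. S = -21/16b² - ⅜b + 9/16.
  leading term b²: subtract (21/128b)·r from -21/16b² - ⅜b + 9/16 → -27/128b + 9/16
  leading term b: subtract (27/1024)·r from -27/128b + 9/16 → 603/1024
  leading term 1: no divisor's leading term divides it; move 603/1024 to the remainder.
  remainder 603/1024 ≠ 0; add m_4 = 603/1024 to the basis.

S(g_1,m_4): leading monomials are coprime, so the S-polynomial reduces to 0 (Buchberger's first criterion).
S(g_2,m_4): leading monomials are coprime, so the S-polynomial reduces to 0 (Buchberger's first criterion).
S(r,m_4): leading monomials are coprime, so the S-polynomial reduces to 0 (Buchberger's first criterion).
Every S-polynomial of the final basis reduces to 0, so we have a Gröbner basis.
Inter-reduce: drop elements whose leading term is divisible by another's, tail-reduce, and make monic.
Reduced Gröbner basis: {1}.
The reduced Gröbner basis of I + (p) is {1}: the ideal is the whole ring, so the enlarged system has no common solution — adjoining p is inconsistent.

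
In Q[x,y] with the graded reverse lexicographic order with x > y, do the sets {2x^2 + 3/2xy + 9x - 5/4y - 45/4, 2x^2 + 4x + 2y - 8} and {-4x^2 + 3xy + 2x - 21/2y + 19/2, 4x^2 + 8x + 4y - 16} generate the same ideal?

Yes, the ideals are equal.

Two ideals are equal iff their reduced Gröbner bases coincide (the reduced basis is unique for a fixed ordering).
Buchberger on the first generating set:
f_1 = 2x^2 + 3/2xy + 9x - 5/4y - 45/4, LT = x^2.
f_2 = 2x^2 + 4x + 2y - 8, LT = x^2.

S(f_1,f_2): lcm = x^2. S = 3/4xy + 5/2x - 13/8y - 13/8.
  leading term xy: no divisor's leading term divides it; move 3/4xy to the remainder.
  leading term x: no divisor's leading term divides it; move 5/2x to the remainder.
  leading term y: no divisor's leading term divides it; move -13/8y to the remainder.
  leading term 1: no divisor's leading term divides it; move -13/8 to the remainder.
  remainder 3/4xy + 5/2x - 13/8y - 13/8 ≠ 0; add g_3 = 3/4xy + 5/2x - 13/8y - 13/8 to the basis.

S(f_1,g_3): lcm = x^2y. S = 3/4xy^2 - 10/3x^2 + 20/3xy - 5/8y^2 + 13/6x - 45/8y.
  leading term xy^2: subtract (y)·g_3 from 3/4xy^2 - 10/3x^2 + 20/3xy - 5/8y^2 + 13/6x - 45/8y → -10/3x^2 + 25/6xy + y^2 + 13/6x - 4y
  leading term x^2: subtract (-5/3)·f_1 from -10/3x^2 + 25/6xy + y^2 + 13/6x - 4y → 20/3xy + y^2 + 103/6x - 73/12y - 75/4
  leading term xy: subtract (80/9)·g_3 from 20/3xy + y^2 + 103/6x - 73/12y - 75/4 → y^2 - 91/18x + 301/36y - 155/36
  leading term y^2: no divisor's leading term divides it; move y^2 to the remainder.
  leading term x: no divisor's leading term divides it; move -91/18x to the remainder.
  leading term y: no divisor's leading term divides it; move 301/36y to the remainder.
  leading term 1: no divisor's leading term divides it; move -155/36 to the remainder.
  remainder y^2 - 91/18x + 301/36y - 155/36 ≠ 0; add g_4 = y^2 - 91/18x + 301/36y - 155/36 to the basis.

The other S-polynomials (S(f_2,g_3), S(f_1,g_4), S(f_2,g_4), S(g_3,g_4)) all reduce to 0 modulo the current basis, so we have a Gröbner basis.
Inter-reduce: drop elements whose leading term is divisible by another's, tail-reduce, and make monic.
Reduced Gröbner basis: {x^2 + 2x + y - 4, xy + 10/3x - 13/6y - 13/6, y^2 - 91/18x + 301/36y - 155/36}.

Buchberger on the second generating set:
h_1 = -4x^2 + 3xy + 2x - 21/2y + 19/2, LT = x^2.
h_2 = 4x^2 + 8x + 4y - 16, LT = x^2.

S(h_1,h_2): lcm = x^2. S = -3/4xy - 5/2x + 13/8y + 13/8.
  leading term xy: no divisor's leading term divides it; move -3/4xy to the remainder.
  leading term x: no divisor's leading term divides it; move -5/2x to the remainder.
  leading term y: no divisor's leading term divides it; move 13/8y to the remainder.
  leading term 1: no divisor's leading term divides it; move 13/8 to the remainder.
  remainder -3/4xy - 5/2x + 13/8y + 13/8 ≠ 0; add k_3 = -3/4xy - 5/2x + 13/8y + 13/8 to the basis.

S(h_1,k_3): lcm = x^2y. S = -3/4xy^2 - 10/3x^2 + 5/3xy + 21/8y^2 + 13/6x - 19/8y.
  leading term xy^2: subtract (y)·k_3 from -3/4xy^2 - 10/3x^2 + 5/3xy + 21/8y^2 + 13/6x - 19/8y → -10/3x^2 + 25/6xy + y^2 + 13/6x - 4y
  leading term x^2: subtract (5/6)·h_1 from -10/3x^2 + 25/6xy + y^2 + 13/6x - 4y → 5/3xy + y^2 + 1/2x + 19/4y - 95/12
  leading term xy: subtract (-20/9)·k_3 from 5/3xy + y^2 + 1/2x + 19/4y - 95/12 → y^2 - 91/18x + 301/36y - 155/36
  leading term y^2: no divisor's leading term divides it; move y^2 to the remainder.
  leading term x: no divisor's leading term divides it; move -91/18x to the remainder.
  leading term y: no divisor's leading term divides it; move 301/36y to the remainder.
  leading term 1: no divisor's leading term divides it; move -155/36 to the remainder.
  remainder y^2 - 91/18x + 301/36y - 155/36 ≠ 0; add k_4 = y^2 - 91/18x + 301/36y - 155/36 to the basis.

The other S-polynomials (S(h_2,k_3), S(h_1,k_4), S(h_2,k_4), S(k_3,k_4)) all reduce to 0 modulo the current basis, so we have a Gröbner basis.
Inter-reduce: drop elements whose leading term is divisible by another's, tail-reduce, and make monic.
Reduced Gröbner basis: {x^2 + 2x + y - 4, xy + 10/3x - 13/6y - 13/6, y^2 - 91/18x + 301/36y - 155/36}.

The two bases agree; hence the ideals are identical.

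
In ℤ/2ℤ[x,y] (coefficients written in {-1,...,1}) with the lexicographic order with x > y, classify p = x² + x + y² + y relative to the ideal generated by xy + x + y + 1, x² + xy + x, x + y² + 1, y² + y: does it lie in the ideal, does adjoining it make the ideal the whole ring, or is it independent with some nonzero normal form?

First compute the reduced Gröbner basis of I by Buchberger's algorithm.
f_1 = xy + x + y + 1, LT = xy.
f_2 = x² + xy + x, LT = x².
f_3 = x + y² + 1, LT = x.
f_4 = y² + y, LT = y².

The S-polynomials (S(f_1,f_2), S(f_1,f_3), S(f_1,f_4), S(f_2,f_3), S(f_2,f_4), S(f_3,f_4)) all reduce to 0 modulo the current basis, so we have a Gröbner basis.
Inter-reduce: drop elements whose leading term is divisible by another's, tail-reduce, and make monic.
Reduced Gröbner basis: {x + y + 1, y² + y}.
Label its elements g_1 = x + y + 1, g_2 = y² + y.

Reduce p = x² + x + y² + y modulo G:
  leading term x²: subtract (x)·g_1 from x² + x + y² + y → xy + y² + y
  leading term xy: subtract (y)·g_1 from xy + y² + y → 0
  normal form = 0.
Since the normal form is 0, p ∈ I.

x² + x + y² + y lies in I (it reduces to 0).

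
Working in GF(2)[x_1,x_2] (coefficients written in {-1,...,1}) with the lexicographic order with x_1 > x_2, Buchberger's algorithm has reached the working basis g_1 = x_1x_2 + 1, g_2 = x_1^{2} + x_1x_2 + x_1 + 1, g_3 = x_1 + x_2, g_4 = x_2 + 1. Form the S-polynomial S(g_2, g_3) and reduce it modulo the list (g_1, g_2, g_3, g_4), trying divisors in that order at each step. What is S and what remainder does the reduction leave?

S(g_2, g_3) = x_1 + 1; remainder on division = 0.

lcm(LM(g_2), LM(g_3)) = x_1^{2}.
S = (lcm/LT(g_2))·g_2 − (lcm/LT(g_3))·g_3 = x_1 + 1.
Reduce S modulo (g_1, g_2, g_3, g_4) in that order:
  leading term x_1: subtract (1)·g_3 from x_1 + 1 → x_2 + 1
  leading term x_2: subtract (1)·g_4 from x_2 + 1 → 0
The remainder is 0, so this S-polynomial contributes no new basis element.
An S-polynomial is built so that the two leading terms cancel; whether anything survives reduction is exactly the Gröbner-basis criterion.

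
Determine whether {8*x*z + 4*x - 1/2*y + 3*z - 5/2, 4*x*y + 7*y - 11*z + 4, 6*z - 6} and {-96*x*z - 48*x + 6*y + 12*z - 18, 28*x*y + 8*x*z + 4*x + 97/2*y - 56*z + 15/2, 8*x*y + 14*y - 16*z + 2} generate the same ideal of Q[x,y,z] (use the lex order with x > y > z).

Two ideals are equal iff their reduced Gröbner bases coincide (the reduced basis is unique for a fixed ordering).
Buchberger on the first generating set:
f_1 = 8*x*z + 4*x - 1/2*y + 3*z - 5/2, LT = x*z.
f_2 = 4*x*y + 7*y - 11*z + 4, LT = x*y.
f_3 = 6*z - 6, LT = z.

S(f_1,f_2): lcm = x*y*z. S = 1/2*x*y - 1/16*y**2 - 11/8*y*z - 5/16*y + 11/4*z**2 - z.
  reduce S modulo (f_1, f_2, f_3):
  remainder -1/16*y**2 - 41/16*y + 21/8 ≠ 0; add g_4 = -1/16*y**2 - 41/16*y + 21/8 to the basis.

S(f_1,f_3): lcm = x*z. S = 3/2*x - 1/16*y + 3/8*z - 5/16.
  reduce S modulo (f_1, f_2, f_3, g_4):
  remainder 3/2*x - 1/16*y + 1/16 ≠ 0; add g_5 = 3/2*x - 1/16*y + 1/16 to the basis.

The other S-polynomials (S(f_2,f_3), S(f_1,g_4), S(f_2,g_4), S(f_3,g_4), S(f_1,g_5), S(f_2,g_5), S(f_3,g_5), S(g_4,g_5)) all reduce to 0 modulo the current basis, so we have a Gröbner basis.
Inter-reduce: drop elements whose leading term is divisible by another's, tail-reduce, and make monic.
Reduced Gröbner basis: {x - 1/24*y + 1/24, y**2 + 41*y - 42, z - 1}.

Buchberger on the second generating set:
h_1 = -96*x*z - 48*x + 6*y + 12*z - 18, LT = x*z.
h_2 = 28*x*y + 8*x*z + 4*x + 97/2*y - 56*z + 15/2, LT = x*y.
h_3 = 8*x*y + 14*y - 16*z + 2, LT = x*y.

S(h_1,h_2): lcm = x*y*z. S = 1/2*x*y - 2/7*x*z**2 - 1/7*x*z - 1/16*y**2 - 13/7*y*z + 3/16*y + 2*z**2 - 15/56*z.
  reduce S modulo (h_1, h_2, h_3):
  remainder -1/16*y**2 - 15/8*y*z - 11/16*y + 55/28*z**2 + 43/56*z - 3/28 ≠ 0; add k_4 = -1/16*y**2 - 15/8*y*z - 11/16*y + 55/28*z**2 + 43/56*z - 3/28 to the basis.

S(h_1,h_3): lcm = x*y*z. S = 1/2*x*y - 1/16*y**2 - 15/8*y*z + 3/16*y + 2*z**2 - 1/4*z.
  reduce S modulo (h_1, h_2, h_3, k_4):
  remainder 1/28*z**2 - 1/28*z ≠ 0; add k_5 = 1/28*z**2 - 1/28*z to the basis.

S(h_2,h_3): lcm = x*y. S = 2/7*x*z + 1/7*x - 1/56*y + 1/56.
  reduce S modulo (h_1, h_2, h_3, k_4, k_5):
  remainder 1/28*z - 1/28 ≠ 0; add k_6 = 1/28*z - 1/28 to the basis.

S(h_1,k_5): lcm = x*z**2. S = 3/2*x*z - 1/16*y*z - 1/8*z**2 + 3/16*z.
  reduce S modulo (h_1, h_2, h_3, k_4, k_5, k_6):
  remainder -3/4*x + 1/32*y - 1/32 ≠ 0; add k_7 = -3/4*x + 1/32*y - 1/32 to the basis.

The other S-polynomials (S(h_1,k_4), S(h_2,k_4), S(h_3,k_4), S(h_2,k_5), S(h_3,k_5), S(k_4,k_5), S(h_1,k_6), S(h_2,k_6), S(h_3,k_6), S(k_4,k_6), S(k_5,k_6), S(h_1,k_7), S(h_2,k_7), S(h_3,k_7), S(k_4,k_7), S(k_5,k_7), S(k_6,k_7)) all reduce to 0 modulo the current basis, so we have a Gröbner basis.
Inter-reduce: drop elements whose leading term is divisible by another's, tail-reduce, and make monic.
Reduced Gröbner basis: {x - 1/24*y + 1/24, y**2 + 41*y - 42, z - 1}.

Same reduced basis, so the two generating sets span the same ideal.

Yes, the ideals are equal.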